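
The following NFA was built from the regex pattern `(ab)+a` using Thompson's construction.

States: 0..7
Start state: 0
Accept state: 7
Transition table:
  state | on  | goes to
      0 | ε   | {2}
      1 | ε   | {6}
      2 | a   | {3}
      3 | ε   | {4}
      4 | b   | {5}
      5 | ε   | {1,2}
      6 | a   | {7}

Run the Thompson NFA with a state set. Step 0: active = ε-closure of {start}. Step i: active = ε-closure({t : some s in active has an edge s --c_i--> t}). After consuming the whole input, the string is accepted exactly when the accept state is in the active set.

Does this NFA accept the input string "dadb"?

start: ε-closure({0}) = {0,2}
'd' @ 1: {}  — state set empty
rest 'adb' ignored (set empty)
end set {} — state 7 not in

Answer: REJECT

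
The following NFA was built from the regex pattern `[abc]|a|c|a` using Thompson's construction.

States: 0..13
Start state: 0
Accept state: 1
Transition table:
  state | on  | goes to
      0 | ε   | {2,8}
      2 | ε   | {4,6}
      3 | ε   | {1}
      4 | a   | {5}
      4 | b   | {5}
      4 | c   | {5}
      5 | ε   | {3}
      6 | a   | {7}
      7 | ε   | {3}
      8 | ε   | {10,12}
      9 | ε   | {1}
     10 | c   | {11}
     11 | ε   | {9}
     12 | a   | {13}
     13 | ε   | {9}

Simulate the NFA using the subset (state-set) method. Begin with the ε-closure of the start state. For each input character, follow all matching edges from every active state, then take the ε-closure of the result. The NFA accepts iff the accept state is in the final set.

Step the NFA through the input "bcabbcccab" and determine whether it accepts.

initial (ε-close {0}): {0,2,4,6,8,10,12}
'b' @ 1: {1,3,5}  ✓accept
'c' @ 2: {}  — dead — no transitions
rest 'abbcccab' ignored (set empty)
after full input: {}  (accept=1 not in)

Answer: REJECT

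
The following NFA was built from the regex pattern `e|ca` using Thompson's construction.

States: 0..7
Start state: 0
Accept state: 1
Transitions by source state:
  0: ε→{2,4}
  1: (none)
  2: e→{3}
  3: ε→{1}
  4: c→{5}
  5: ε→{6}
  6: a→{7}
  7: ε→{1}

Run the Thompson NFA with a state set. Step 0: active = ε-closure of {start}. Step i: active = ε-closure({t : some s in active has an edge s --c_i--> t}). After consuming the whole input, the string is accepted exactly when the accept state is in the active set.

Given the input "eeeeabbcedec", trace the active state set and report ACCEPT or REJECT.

Answer: REJECT

Trace:
start: ε-closure({0}) = {0,2,4}
'e' @ 1: {1,3}  (accept∈set)
'e' @ 2: {}  — no active states
rest 'eeabbcedec' ignored (set empty)
final: {}; accept 1 not in set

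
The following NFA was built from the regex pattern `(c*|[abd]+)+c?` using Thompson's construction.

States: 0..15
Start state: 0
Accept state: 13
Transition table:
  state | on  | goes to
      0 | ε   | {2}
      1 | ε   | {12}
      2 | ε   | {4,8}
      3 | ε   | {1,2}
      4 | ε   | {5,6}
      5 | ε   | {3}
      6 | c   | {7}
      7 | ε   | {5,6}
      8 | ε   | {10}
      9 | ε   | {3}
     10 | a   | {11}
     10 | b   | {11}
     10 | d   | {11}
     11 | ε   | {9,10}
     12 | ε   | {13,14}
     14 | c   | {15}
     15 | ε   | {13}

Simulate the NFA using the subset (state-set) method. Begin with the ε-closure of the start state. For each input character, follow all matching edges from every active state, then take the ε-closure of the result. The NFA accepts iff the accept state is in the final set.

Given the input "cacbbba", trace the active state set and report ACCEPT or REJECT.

start: ε-closure({0}) = {0,1,2,3,4,5,6,8,10,12,13,14}
'c' @ 1: {1,2,3,4,5,6,7,8,10,12,13,14,15}  ✓accept
'a' @ 2: {1,2,3,4,5,6,8,9,10,11,12,13,14}  ✓accept
'c' @ 3: {1,2,3,4,5,6,7,8,10,12,13,14,15}  ✓accept
'b' @ 4: {1,2,3,4,5,6,8,9,10,11,12,13,14}  ✓accept
'b' @ 5: {1,2,3,4,5,6,8,9,10,11,12,13,14}  ✓accept
'b' @ 6: {1,2,3,4,5,6,8,9,10,11,12,13,14}  ✓accept
'a' @ 7: {1,2,3,4,5,6,8,9,10,11,12,13,14}  ✓accept
end set {1,2,3,4,5,6,8,9,10,11,12,13,14} — state 13 in

Answer: ACCEPT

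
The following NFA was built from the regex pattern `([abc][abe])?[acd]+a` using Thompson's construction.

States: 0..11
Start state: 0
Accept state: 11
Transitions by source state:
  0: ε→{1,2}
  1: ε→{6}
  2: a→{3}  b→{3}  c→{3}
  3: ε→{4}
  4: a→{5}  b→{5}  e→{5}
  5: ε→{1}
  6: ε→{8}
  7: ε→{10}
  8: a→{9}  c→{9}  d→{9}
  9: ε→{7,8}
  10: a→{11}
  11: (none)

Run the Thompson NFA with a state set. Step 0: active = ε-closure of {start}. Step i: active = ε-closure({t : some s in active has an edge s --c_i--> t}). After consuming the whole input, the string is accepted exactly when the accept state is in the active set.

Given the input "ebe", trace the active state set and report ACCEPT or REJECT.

Answer: REJECT

Steps:
S₀ = ε-closure({0}) = {0,1,2,6,8}
'e' @ 1: {}  — no active states
rest 'be' ignored (set empty)
end set {} — state 11 not in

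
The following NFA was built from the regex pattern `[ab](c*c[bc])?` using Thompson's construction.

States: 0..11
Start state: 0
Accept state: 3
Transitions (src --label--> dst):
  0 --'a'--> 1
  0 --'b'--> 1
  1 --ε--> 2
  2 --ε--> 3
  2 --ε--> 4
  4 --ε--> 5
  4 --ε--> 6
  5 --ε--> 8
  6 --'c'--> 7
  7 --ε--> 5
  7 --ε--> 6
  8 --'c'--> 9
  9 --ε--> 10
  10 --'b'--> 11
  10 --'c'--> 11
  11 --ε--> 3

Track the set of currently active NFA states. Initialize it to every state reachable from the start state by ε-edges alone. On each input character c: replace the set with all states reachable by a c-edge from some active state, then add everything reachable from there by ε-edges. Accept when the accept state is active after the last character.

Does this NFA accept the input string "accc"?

start: ε-closure({0}) = {0}
'a' @ 1: {1,2,3,4,5,6,8}  [accepting]
'c' @ 2: {5,6,7,8,9,10}
'c' @ 3: {3,5,6,7,8,9,10,11}  [accepting]
'c' @ 4: {3,5,6,7,8,9,10,11}  [accepting]
final: {3,5,6,7,8,9,10,11}; accept 3 in set

Answer: ACCEPT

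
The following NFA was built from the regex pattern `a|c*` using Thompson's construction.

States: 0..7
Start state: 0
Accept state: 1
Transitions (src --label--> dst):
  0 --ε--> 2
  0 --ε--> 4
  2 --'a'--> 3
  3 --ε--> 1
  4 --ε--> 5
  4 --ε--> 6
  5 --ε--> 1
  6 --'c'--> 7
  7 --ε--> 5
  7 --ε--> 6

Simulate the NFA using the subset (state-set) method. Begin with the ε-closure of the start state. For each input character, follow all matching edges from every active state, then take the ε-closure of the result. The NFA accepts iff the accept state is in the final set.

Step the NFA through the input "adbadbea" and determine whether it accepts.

start: ε-closure({0}) = {0,1,2,4,5,6}
'a' @ 1: {1,3}  [accepting]
'd' @ 2: {}  — state set empty
rest 'badbea' ignored (set empty)
final: {}; accept 1 not in set

Answer: REJECT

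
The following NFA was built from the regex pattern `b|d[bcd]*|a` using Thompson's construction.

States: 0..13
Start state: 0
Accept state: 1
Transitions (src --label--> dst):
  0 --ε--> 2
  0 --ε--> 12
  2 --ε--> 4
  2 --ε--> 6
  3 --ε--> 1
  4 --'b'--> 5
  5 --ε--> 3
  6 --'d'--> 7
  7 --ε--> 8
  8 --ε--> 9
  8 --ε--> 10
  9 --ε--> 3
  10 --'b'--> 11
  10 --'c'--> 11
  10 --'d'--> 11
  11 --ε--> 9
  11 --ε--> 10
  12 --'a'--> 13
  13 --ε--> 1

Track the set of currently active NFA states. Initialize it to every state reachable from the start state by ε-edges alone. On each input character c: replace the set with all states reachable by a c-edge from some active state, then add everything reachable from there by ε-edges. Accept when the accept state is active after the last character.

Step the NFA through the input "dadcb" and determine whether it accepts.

S₀ = ε-closure({0}) = {0,2,4,6,12}
'd' @ 1: {1,3,7,8,9,10}  [accepting]
'a' @ 2: {}  — no active states
rest 'dcb' ignored (set empty)
final: {}; accept 1 not in set

Answer: REJECT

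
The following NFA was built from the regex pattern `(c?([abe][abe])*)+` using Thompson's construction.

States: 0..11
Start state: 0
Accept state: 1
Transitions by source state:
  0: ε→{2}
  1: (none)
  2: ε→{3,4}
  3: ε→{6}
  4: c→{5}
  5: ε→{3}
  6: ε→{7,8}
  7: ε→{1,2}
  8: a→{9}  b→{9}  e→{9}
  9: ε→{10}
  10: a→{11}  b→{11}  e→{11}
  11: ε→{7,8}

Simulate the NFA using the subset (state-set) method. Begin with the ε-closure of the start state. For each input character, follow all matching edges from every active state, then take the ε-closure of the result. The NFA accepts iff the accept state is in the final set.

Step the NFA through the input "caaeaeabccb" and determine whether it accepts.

Answer: REJECT

Trace:
initial (ε-close {0}): {0,1,2,3,4,6,7,8}
'c' @ 1: {1,2,3,4,5,6,7,8}  [accepting]
'a' @ 2: {9,10}
'a' @ 3: {1,2,3,4,6,7,8,11}  [accepting]
'e' @ 4: {9,10}
'a' @ 5: {1,2,3,4,6,7,8,11}  [accepting]
'e' @ 6: {9,10}
'a' @ 7: {1,2,3,4,6,7,8,11}  [accepting]
'b' @ 8: {9,10}
'c' @ 9: {}  — no active states
rest 'cb' ignored (set empty)
final: {}; accept 1 not in set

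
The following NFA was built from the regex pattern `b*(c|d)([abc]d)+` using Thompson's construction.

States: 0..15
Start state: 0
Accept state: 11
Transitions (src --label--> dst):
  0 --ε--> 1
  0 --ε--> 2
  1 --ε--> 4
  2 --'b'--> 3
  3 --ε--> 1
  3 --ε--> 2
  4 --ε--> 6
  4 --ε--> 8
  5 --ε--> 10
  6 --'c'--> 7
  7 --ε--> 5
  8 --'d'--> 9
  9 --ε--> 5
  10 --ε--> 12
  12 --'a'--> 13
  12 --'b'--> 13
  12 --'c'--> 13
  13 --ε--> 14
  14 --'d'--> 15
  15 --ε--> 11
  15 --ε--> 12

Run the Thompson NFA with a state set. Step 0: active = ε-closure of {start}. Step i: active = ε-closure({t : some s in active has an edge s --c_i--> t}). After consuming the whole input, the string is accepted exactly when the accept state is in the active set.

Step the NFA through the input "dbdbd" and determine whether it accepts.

Answer: ACCEPT

Steps:
initial (ε-close {0}): {0,1,2,4,6,8}
'd' @ 1: {5,9,10,12}
'b' @ 2: {13,14}
'd' @ 3: {11,12,15}  ✓accept
'b' @ 4: {13,14}
'd' @ 5: {11,12,15}  ✓accept
end set {11,12,15} — state 11 in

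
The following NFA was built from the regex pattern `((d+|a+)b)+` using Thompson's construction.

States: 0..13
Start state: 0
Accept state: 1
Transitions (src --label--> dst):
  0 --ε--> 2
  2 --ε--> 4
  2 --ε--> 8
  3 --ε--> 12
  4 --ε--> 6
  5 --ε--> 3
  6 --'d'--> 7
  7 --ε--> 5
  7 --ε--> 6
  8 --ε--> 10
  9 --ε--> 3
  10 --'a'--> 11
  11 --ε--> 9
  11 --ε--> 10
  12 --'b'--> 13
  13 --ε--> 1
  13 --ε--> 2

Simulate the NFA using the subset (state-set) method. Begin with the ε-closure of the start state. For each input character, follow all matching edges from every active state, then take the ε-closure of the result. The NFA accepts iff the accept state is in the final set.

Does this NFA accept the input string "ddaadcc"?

start: ε-closure({0}) = {0,2,4,6,8,10}
'd' @ 1: {3,5,6,7,12}
'd' @ 2: {3,5,6,7,12}
'a' @ 3: {}  — state set empty
rest 'adcc' ignored (set empty)
end set {} — state 1 not in

Answer: REJECT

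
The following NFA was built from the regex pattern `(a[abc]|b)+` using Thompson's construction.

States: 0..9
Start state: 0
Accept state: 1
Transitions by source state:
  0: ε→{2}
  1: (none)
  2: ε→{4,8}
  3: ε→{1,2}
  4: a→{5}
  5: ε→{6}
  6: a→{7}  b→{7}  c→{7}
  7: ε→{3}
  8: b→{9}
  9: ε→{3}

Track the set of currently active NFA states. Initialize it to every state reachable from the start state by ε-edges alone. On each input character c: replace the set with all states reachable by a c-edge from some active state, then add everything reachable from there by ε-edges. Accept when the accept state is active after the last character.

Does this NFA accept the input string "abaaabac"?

Answer: ACCEPT

Derivation:
initial (ε-close {0}): {0,2,4,8}
'a' @ 1: {5,6}
'b' @ 2: {1,2,3,4,7,8}  [accepting]
'a' @ 3: {5,6}
'a' @ 4: {1,2,3,4,7,8}  [accepting]
'a' @ 5: {5,6}
'b' @ 6: {1,2,3,4,7,8}  [accepting]
'a' @ 7: {5,6}
'c' @ 8: {1,2,3,4,7,8}  [accepting]
end set {1,2,3,4,7,8} — state 1 in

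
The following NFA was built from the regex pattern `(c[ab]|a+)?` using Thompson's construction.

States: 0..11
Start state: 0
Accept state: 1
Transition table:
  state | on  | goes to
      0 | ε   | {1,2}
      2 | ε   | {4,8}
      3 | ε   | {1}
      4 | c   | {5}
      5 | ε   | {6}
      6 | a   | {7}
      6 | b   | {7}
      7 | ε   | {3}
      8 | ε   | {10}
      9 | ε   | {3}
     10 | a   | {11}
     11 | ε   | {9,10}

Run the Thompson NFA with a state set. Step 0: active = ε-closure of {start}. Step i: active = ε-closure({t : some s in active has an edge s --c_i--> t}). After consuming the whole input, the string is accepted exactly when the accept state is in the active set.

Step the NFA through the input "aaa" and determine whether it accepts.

S₀ = ε-closure({0}) = {0,1,2,4,8,10}
'a' @ 1: {1,3,9,10,11}  (accept∈set)
'a' @ 2: {1,3,9,10,11}  (accept∈set)
'a' @ 3: {1,3,9,10,11}  (accept∈set)
end set {1,3,9,10,11} — state 1 in

Answer: ACCEPT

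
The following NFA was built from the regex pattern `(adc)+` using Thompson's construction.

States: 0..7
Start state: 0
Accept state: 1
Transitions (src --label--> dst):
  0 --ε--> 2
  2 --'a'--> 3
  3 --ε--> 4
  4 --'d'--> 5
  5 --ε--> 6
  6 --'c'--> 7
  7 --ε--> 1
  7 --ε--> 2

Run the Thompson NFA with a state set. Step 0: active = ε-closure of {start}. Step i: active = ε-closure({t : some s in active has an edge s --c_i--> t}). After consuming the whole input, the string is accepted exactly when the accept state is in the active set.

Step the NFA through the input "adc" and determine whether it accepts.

start: ε-closure({0}) = {0,2}
'a' @ 1: {3,4}
'd' @ 2: {5,6}
'c' @ 3: {1,2,7}  (accept∈set)
end set {1,2,7} — state 1 in

Answer: ACCEPT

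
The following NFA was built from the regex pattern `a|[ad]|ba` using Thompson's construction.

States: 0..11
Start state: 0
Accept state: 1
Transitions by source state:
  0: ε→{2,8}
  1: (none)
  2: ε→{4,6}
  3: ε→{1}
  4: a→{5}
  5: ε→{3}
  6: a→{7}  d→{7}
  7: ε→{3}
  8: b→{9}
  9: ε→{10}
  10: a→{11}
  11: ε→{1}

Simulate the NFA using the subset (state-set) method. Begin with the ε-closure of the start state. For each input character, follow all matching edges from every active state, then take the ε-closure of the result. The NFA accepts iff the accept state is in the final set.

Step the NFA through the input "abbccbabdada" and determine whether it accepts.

start: ε-closure({0}) = {0,2,4,6,8}
'a' @ 1: {1,3,5,7}  ✓accept
'b' @ 2: {}  — no active states
rest 'bccbabdada' ignored (set empty)
after full input: {}  (accept=1 not in)

Answer: REJECT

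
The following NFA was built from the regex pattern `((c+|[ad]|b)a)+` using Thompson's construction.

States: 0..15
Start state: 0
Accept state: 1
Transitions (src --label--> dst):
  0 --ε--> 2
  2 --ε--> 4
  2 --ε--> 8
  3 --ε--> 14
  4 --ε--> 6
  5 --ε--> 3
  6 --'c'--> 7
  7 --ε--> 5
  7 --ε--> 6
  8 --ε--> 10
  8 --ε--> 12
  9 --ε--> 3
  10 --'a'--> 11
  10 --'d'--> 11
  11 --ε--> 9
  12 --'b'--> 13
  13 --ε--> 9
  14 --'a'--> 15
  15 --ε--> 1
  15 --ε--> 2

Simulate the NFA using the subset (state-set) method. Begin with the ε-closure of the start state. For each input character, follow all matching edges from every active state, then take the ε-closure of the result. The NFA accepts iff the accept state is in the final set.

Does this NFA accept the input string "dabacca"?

Answer: ACCEPT

Steps:
S₀ = ε-closure({0}) = {0,2,4,6,8,10,12}
'd' @ 1: {3,9,11,14}
'a' @ 2: {1,2,4,6,8,10,12,15}  ✓accept
'b' @ 3: {3,9,13,14}
'a' @ 4: {1,2,4,6,8,10,12,15}  ✓accept
'c' @ 5: {3,5,6,7,14}
'c' @ 6: {3,5,6,7,14}
'a' @ 7: {1,2,4,6,8,10,12,15}  ✓accept
end set {1,2,4,6,8,10,12,15} — state 1 in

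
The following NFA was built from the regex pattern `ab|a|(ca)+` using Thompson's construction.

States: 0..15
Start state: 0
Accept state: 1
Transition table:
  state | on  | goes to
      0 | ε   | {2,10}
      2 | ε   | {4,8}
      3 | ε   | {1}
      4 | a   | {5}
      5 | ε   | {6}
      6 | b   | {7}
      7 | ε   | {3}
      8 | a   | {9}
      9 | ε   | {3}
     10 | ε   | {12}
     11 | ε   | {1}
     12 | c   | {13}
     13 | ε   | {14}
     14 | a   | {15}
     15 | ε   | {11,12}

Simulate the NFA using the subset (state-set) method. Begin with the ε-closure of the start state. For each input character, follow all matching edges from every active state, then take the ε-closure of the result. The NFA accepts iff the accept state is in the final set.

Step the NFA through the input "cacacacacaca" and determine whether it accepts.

initial (ε-close {0}): {0,2,4,8,10,12}
'c' @ 1: {13,14}
'a' @ 2: {1,11,12,15}  ✓accept
'c' @ 3: {13,14}
'a' @ 4: {1,11,12,15}  ✓accept
'c' @ 5: {13,14}
'a' @ 6: {1,11,12,15}  ✓accept
'c' @ 7: {13,14}
'a' @ 8: {1,11,12,15}  ✓accept
'c' @ 9: {13,14}
'a' @ 10: {1,11,12,15}  ✓accept
'c' @ 11: {13,14}
'a' @ 12: {1,11,12,15}  ✓accept
final: {1,11,12,15}; accept 1 in set

Answer: ACCEPT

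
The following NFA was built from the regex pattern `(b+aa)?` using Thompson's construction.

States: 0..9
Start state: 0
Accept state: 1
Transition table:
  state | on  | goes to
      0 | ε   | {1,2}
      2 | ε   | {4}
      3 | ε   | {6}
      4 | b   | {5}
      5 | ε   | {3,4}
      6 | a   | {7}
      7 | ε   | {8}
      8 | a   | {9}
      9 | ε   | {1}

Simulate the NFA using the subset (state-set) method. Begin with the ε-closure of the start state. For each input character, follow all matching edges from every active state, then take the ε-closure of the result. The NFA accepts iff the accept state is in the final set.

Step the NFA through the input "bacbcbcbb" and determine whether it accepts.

Answer: REJECT

Derivation:
initial (ε-close {0}): {0,1,2,4}
'b' @ 1: {3,4,5,6}
'a' @ 2: {7,8}
'c' @ 3: {}  — state set empty
rest 'bcbcbb' ignored (set empty)
end set {} — state 1 not in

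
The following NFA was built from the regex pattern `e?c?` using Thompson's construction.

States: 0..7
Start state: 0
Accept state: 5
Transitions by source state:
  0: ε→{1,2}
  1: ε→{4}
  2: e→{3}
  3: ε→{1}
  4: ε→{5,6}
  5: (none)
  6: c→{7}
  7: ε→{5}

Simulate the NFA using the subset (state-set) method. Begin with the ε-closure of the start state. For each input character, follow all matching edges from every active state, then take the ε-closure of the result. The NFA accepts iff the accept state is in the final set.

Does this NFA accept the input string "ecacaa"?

start: ε-closure({0}) = {0,1,2,4,5,6}
'e' @ 1: {1,3,4,5,6}  (accept∈set)
'c' @ 2: {5,7}  (accept∈set)
'a' @ 3: {}  — dead — no transitions
rest 'caa' ignored (set empty)
final: {}; accept 5 not in set

Answer: REJECT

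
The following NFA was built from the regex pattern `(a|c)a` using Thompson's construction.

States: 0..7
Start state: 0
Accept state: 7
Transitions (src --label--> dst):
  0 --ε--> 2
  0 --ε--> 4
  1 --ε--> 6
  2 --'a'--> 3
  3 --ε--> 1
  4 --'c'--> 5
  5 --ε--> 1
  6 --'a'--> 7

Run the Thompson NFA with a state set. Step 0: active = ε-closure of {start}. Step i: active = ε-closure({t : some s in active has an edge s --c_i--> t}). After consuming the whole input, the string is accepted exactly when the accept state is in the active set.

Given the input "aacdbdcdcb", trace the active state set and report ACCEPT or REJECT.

S₀ = ε-closure({0}) = {0,2,4}
'a' @ 1: {1,3,6}
'a' @ 2: {7}  ✓accept
'c' @ 3: {}  — dead — no transitions
rest 'dbdcdcb' ignored (set empty)
after full input: {}  (accept=7 not in)

Answer: REJECT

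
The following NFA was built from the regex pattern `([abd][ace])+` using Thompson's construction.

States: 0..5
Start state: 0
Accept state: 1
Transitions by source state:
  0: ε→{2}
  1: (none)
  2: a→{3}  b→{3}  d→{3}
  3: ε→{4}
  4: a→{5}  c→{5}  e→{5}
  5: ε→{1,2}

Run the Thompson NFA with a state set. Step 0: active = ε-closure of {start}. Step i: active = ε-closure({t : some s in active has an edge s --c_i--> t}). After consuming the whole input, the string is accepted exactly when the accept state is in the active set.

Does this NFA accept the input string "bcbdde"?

initial (ε-close {0}): {0,2}
'b' @ 1: {3,4}
'c' @ 2: {1,2,5}  [accepting]
'b' @ 3: {3,4}
'd' @ 4: {}  — state set empty
rest 'de' ignored (set empty)
after full input: {}  (accept=1 not in)

Answer: REJECT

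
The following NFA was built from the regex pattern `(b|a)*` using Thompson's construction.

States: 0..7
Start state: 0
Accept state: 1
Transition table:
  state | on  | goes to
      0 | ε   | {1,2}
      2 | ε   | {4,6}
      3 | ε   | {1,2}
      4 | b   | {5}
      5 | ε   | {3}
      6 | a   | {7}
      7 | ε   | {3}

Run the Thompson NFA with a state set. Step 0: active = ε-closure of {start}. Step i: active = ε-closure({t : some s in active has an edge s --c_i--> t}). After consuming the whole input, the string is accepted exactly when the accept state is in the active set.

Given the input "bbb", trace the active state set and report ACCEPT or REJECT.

Answer: ACCEPT

Derivation:
start: ε-closure({0}) = {0,1,2,4,6}
'b' @ 1: {1,2,3,4,5,6}  ✓accept
'b' @ 2: {1,2,3,4,5,6}  ✓accept
'b' @ 3: {1,2,3,4,5,6}  ✓accept
after full input: {1,2,3,4,5,6}  (accept=1 in)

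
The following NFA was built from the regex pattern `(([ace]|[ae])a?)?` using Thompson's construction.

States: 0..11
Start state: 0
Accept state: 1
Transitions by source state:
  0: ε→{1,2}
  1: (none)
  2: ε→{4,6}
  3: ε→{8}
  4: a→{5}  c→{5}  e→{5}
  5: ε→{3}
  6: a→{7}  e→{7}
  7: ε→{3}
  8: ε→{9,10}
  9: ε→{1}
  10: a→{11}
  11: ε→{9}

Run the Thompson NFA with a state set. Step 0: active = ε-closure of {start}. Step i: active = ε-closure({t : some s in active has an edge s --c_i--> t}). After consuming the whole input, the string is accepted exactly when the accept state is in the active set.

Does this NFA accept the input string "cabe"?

Answer: REJECT

Derivation:
S₀ = ε-closure({0}) = {0,1,2,4,6}
'c' @ 1: {1,3,5,8,9,10}  ✓accept
'a' @ 2: {1,9,11}  ✓accept
'b' @ 3: {}  — no active states
rest 'e' ignored (set empty)
end set {} — state 1 not in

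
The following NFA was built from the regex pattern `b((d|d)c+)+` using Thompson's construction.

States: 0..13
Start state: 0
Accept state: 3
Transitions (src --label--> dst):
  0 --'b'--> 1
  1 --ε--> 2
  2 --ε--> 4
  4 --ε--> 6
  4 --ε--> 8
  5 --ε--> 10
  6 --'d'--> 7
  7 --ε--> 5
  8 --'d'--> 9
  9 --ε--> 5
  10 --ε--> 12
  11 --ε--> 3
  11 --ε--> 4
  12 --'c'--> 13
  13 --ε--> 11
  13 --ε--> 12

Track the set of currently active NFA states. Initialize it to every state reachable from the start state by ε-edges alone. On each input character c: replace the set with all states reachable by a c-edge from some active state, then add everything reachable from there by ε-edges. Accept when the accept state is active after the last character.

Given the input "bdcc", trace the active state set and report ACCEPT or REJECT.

initial (ε-close {0}): {0}
'b' @ 1: {1,2,4,6,8}
'd' @ 2: {5,7,9,10,12}
'c' @ 3: {3,4,6,8,11,12,13}  ✓accept
'c' @ 4: {3,4,6,8,11,12,13}  ✓accept
end set {3,4,6,8,11,12,13} — state 3 in

Answer: ACCEPT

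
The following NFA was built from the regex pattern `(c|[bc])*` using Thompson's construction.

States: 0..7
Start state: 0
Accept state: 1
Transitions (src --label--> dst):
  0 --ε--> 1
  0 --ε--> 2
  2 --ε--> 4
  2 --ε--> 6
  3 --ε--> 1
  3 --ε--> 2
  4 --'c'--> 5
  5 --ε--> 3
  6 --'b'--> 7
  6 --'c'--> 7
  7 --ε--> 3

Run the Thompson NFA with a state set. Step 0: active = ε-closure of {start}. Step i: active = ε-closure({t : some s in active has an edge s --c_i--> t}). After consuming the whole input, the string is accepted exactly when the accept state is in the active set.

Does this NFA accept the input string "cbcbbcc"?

S₀ = ε-closure({0}) = {0,1,2,4,6}
'c' @ 1: {1,2,3,4,5,6,7}  [accepting]
'b' @ 2: {1,2,3,4,6,7}  [accepting]
'c' @ 3: {1,2,3,4,5,6,7}  [accepting]
'b' @ 4: {1,2,3,4,6,7}  [accepting]
'b' @ 5: {1,2,3,4,6,7}  [accepting]
'c' @ 6: {1,2,3,4,5,6,7}  [accepting]
'c' @ 7: {1,2,3,4,5,6,7}  [accepting]
final: {1,2,3,4,5,6,7}; accept 1 in set

Answer: ACCEPT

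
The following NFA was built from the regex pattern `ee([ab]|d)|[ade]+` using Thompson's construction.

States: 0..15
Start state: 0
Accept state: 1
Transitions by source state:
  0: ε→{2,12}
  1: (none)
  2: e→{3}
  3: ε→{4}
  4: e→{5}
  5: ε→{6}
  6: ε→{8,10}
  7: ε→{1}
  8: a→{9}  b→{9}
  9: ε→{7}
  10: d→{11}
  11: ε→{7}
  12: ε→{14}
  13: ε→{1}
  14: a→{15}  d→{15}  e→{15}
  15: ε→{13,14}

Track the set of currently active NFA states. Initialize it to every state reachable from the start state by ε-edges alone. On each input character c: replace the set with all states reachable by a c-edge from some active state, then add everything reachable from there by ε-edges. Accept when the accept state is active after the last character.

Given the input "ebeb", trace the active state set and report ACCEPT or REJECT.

initial (ε-close {0}): {0,2,12,14}
'e' @ 1: {1,3,4,13,14,15}  ✓accept
'b' @ 2: {}  — dead — no transitions
rest 'eb' ignored (set empty)
final: {}; accept 1 not in set

Answer: REJECT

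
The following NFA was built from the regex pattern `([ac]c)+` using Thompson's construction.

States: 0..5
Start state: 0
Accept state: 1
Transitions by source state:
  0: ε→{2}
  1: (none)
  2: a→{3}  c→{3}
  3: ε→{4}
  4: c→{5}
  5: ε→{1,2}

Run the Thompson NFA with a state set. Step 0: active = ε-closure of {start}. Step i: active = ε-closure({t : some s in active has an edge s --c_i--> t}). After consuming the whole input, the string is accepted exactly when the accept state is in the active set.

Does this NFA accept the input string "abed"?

S₀ = ε-closure({0}) = {0,2}
'a' @ 1: {3,4}
'b' @ 2: {}  — dead — no transitions
rest 'ed' ignored (set empty)
after full input: {}  (accept=1 not in)

Answer: REJECT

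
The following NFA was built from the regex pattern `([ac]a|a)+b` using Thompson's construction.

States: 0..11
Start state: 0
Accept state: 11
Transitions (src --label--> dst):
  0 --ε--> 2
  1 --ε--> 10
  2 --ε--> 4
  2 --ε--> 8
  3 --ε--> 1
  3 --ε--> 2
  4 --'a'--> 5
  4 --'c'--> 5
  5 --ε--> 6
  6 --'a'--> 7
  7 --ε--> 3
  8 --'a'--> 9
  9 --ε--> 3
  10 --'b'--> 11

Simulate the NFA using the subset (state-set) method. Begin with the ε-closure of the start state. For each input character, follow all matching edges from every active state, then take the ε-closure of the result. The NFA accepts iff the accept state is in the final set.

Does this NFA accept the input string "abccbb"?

start: ε-closure({0}) = {0,2,4,8}
'a' @ 1: {1,2,3,4,5,6,8,9,10}
'b' @ 2: {11}  (accept∈set)
'c' @ 3: {}  — dead — no transitions
rest 'cbb' ignored (set empty)
final: {}; accept 11 not in set

Answer: REJECT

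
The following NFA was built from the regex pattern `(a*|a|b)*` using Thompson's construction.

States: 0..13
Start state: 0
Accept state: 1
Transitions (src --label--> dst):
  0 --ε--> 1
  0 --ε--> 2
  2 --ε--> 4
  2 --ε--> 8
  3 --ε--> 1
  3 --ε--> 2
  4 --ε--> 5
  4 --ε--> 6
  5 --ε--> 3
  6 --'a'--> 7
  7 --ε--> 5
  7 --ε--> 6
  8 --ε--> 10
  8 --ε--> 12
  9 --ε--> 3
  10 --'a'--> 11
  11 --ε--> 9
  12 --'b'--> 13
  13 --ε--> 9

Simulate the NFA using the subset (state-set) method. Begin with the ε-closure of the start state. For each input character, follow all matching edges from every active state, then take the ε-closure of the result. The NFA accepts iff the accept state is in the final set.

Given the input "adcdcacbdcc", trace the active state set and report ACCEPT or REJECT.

Answer: REJECT

Derivation:
start: ε-closure({0}) = {0,1,2,3,4,5,6,8,10,12}
'a' @ 1: {1,2,3,4,5,6,7,8,9,10,11,12}  [accepting]
'd' @ 2: {}  — dead — no transitions
rest 'cdcacbdcc' ignored (set empty)
end set {} — state 1 not in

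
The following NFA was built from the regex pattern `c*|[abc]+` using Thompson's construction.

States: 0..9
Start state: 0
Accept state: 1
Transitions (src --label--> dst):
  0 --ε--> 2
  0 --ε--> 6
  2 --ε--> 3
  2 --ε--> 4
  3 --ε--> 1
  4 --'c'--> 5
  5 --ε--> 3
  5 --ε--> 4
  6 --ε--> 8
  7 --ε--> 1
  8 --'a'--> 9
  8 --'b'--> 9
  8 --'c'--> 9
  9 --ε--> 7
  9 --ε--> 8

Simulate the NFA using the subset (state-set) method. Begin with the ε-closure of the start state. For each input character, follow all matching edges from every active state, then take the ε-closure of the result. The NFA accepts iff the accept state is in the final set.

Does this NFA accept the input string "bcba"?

Answer: ACCEPT

Trace:
initial (ε-close {0}): {0,1,2,3,4,6,8}
'b' @ 1: {1,7,8,9}  [accepting]
'c' @ 2: {1,7,8,9}  [accepting]
'b' @ 3: {1,7,8,9}  [accepting]
'a' @ 4: {1,7,8,9}  [accepting]
after full input: {1,7,8,9}  (accept=1 in)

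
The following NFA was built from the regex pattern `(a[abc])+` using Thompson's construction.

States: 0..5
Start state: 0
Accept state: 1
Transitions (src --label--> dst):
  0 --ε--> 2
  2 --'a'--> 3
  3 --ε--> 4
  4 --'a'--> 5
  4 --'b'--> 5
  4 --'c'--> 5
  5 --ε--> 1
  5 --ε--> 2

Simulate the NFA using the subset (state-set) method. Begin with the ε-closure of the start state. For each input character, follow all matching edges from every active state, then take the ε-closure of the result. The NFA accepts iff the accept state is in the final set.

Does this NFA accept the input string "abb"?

Answer: REJECT

Trace:
S₀ = ε-closure({0}) = {0,2}
'a' @ 1: {3,4}
'b' @ 2: {1,2,5}  [accepting]
'b' @ 3: {}  — state set empty
final: {}; accept 1 not in set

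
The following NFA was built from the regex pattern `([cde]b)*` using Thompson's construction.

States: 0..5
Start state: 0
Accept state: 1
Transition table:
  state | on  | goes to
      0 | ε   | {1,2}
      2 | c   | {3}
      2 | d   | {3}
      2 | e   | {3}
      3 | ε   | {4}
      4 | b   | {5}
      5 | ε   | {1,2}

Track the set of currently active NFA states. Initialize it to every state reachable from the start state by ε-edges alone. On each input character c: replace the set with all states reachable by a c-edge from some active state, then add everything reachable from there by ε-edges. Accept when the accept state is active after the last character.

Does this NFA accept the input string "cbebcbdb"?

S₀ = ε-closure({0}) = {0,1,2}
'c' @ 1: {3,4}
'b' @ 2: {1,2,5}  (accept∈set)
'e' @ 3: {3,4}
'b' @ 4: {1,2,5}  (accept∈set)
'c' @ 5: {3,4}
'b' @ 6: {1,2,5}  (accept∈set)
'd' @ 7: {3,4}
'b' @ 8: {1,2,5}  (accept∈set)
after full input: {1,2,5}  (accept=1 in)

Answer: ACCEPT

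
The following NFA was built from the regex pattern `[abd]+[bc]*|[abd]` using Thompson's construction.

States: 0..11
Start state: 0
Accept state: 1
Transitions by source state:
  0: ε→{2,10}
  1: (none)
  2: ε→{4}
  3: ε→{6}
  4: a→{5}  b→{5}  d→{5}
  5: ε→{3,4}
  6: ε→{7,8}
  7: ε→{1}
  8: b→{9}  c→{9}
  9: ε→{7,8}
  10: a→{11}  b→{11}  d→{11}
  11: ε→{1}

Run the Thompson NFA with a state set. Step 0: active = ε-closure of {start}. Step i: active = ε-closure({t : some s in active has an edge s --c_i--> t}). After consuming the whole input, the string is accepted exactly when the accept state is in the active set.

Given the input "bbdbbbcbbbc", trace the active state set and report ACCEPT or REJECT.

start: ε-closure({0}) = {0,2,4,10}
'b' @ 1: {1,3,4,5,6,7,8,11}  ✓accept
'b' @ 2: {1,3,4,5,6,7,8,9}  ✓accept
'd' @ 3: {1,3,4,5,6,7,8}  ✓accept
'b' @ 4: {1,3,4,5,6,7,8,9}  ✓accept
'b' @ 5: {1,3,4,5,6,7,8,9}  ✓accept
'b' @ 6: {1,3,4,5,6,7,8,9}  ✓accept
'c' @ 7: {1,7,8,9}  ✓accept
'b' @ 8: {1,7,8,9}  ✓accept
'b' @ 9: {1,7,8,9}  ✓accept
'b' @ 10: {1,7,8,9}  ✓accept
'c' @ 11: {1,7,8,9}  ✓accept
after full input: {1,7,8,9}  (accept=1 in)

Answer: ACCEPT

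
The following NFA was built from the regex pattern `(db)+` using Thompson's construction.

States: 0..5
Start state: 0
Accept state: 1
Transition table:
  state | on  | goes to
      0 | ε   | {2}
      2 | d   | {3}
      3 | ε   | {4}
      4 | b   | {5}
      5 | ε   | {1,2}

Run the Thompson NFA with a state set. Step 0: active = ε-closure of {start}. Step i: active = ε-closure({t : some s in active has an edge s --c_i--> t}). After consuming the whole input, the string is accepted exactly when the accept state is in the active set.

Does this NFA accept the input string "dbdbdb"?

Answer: ACCEPT

Derivation:
initial (ε-close {0}): {0,2}
'd' @ 1: {3,4}
'b' @ 2: {1,2,5}  [accepting]
'd' @ 3: {3,4}
'b' @ 4: {1,2,5}  [accepting]
'd' @ 5: {3,4}
'b' @ 6: {1,2,5}  [accepting]
final: {1,2,5}; accept 1 in set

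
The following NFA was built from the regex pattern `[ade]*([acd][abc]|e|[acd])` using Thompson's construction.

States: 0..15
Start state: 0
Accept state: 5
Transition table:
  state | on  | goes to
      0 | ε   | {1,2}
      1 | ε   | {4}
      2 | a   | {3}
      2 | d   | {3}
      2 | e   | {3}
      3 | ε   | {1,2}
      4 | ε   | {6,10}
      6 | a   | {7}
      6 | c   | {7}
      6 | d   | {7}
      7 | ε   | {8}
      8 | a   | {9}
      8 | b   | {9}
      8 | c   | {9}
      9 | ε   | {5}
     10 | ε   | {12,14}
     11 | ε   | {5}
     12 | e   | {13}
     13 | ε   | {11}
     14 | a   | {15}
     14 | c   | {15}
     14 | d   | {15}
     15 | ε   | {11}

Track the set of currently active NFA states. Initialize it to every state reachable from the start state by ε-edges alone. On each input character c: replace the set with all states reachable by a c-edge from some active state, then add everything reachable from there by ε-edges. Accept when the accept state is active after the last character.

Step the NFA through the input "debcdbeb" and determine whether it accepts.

start: ε-closure({0}) = {0,1,2,4,6,10,12,14}
'd' @ 1: {1,2,3,4,5,6,7,8,10,11,12,14,15}  ✓accept
'e' @ 2: {1,2,3,4,5,6,10,11,12,13,14}  ✓accept
'b' @ 3: {}  — dead — no transitions
rest 'cdbeb' ignored (set empty)
final: {}; accept 5 not in set

Answer: REJECT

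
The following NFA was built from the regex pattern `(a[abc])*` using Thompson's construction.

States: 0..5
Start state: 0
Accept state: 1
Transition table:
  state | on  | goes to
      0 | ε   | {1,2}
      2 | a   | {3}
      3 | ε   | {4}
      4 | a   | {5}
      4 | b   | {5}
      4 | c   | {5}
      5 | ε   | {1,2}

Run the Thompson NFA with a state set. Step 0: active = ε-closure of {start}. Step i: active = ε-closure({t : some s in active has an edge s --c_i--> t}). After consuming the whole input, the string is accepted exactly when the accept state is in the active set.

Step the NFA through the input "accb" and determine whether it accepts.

start: ε-closure({0}) = {0,1,2}
'a' @ 1: {3,4}
'c' @ 2: {1,2,5}  (accept∈set)
'c' @ 3: {}  — no active states
rest 'b' ignored (set empty)
after full input: {}  (accept=1 not in)

Answer: REJECT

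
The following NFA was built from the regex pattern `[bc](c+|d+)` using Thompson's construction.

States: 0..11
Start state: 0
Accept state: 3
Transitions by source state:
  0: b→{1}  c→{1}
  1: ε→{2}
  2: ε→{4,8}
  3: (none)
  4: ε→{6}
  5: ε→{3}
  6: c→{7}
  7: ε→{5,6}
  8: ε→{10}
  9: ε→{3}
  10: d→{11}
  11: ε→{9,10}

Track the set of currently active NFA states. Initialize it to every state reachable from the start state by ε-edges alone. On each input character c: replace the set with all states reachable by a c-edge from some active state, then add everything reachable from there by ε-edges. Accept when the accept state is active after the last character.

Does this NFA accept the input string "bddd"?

Answer: ACCEPT

Trace:
start: ε-closure({0}) = {0}
'b' @ 1: {1,2,4,6,8,10}
'd' @ 2: {3,9,10,11}  (accept∈set)
'd' @ 3: {3,9,10,11}  (accept∈set)
'd' @ 4: {3,9,10,11}  (accept∈set)
end set {3,9,10,11} — state 3 in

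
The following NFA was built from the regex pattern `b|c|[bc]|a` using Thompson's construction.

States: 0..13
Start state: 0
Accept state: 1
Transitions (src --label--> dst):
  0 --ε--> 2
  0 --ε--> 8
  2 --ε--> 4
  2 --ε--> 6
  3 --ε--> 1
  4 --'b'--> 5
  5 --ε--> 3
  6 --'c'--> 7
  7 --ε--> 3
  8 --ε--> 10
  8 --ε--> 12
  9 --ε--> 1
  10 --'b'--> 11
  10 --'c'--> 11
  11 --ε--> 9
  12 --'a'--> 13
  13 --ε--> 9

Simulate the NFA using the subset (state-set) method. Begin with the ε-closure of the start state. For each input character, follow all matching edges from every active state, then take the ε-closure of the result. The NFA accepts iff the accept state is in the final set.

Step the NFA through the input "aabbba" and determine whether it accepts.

start: ε-closure({0}) = {0,2,4,6,8,10,12}
'a' @ 1: {1,9,13}  ✓accept
'a' @ 2: {}  — no active states
rest 'bbba' ignored (set empty)
final: {}; accept 1 not in set

Answer: REJECT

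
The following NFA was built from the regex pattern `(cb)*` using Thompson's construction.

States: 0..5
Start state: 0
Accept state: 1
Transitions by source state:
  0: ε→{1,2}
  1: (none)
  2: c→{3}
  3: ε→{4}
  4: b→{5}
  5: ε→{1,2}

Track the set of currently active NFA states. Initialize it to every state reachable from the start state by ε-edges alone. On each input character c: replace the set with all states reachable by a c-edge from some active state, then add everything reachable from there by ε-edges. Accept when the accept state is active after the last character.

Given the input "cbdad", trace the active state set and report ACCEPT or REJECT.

start: ε-closure({0}) = {0,1,2}
'c' @ 1: {3,4}
'b' @ 2: {1,2,5}  ✓accept
'd' @ 3: {}  — state set empty
rest 'ad' ignored (set empty)
after full input: {}  (accept=1 not in)

Answer: REJECT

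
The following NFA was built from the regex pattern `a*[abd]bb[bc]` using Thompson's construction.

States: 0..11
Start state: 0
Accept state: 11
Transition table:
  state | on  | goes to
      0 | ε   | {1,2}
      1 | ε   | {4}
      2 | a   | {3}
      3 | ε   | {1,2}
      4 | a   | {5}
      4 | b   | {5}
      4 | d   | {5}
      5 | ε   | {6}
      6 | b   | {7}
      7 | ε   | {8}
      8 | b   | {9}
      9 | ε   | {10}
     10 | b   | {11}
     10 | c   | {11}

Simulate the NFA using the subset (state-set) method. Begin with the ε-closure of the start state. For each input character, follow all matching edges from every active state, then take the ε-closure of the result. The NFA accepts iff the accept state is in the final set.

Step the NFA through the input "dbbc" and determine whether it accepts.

initial (ε-close {0}): {0,1,2,4}
'd' @ 1: {5,6}
'b' @ 2: {7,8}
'b' @ 3: {9,10}
'c' @ 4: {11}  (accept∈set)
end set {11} — state 11 in

Answer: ACCEPT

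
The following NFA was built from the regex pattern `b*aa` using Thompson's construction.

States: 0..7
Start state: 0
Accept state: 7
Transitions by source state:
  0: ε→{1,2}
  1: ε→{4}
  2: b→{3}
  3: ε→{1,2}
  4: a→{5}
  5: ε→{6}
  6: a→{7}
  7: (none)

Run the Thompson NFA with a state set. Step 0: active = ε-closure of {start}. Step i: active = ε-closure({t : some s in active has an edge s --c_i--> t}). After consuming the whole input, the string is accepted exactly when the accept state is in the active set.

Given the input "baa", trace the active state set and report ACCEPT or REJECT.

S₀ = ε-closure({0}) = {0,1,2,4}
'b' @ 1: {1,2,3,4}
'a' @ 2: {5,6}
'a' @ 3: {7}  [accepting]
after full input: {7}  (accept=7 in)

Answer: ACCEPT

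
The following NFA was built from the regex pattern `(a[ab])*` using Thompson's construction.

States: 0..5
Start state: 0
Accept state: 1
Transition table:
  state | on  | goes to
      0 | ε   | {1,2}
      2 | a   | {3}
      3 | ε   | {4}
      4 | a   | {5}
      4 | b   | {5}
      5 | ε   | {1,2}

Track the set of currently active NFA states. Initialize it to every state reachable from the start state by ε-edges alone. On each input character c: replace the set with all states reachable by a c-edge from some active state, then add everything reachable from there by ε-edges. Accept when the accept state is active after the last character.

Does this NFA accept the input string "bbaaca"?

S₀ = ε-closure({0}) = {0,1,2}
'b' @ 1: {}  — state set empty
rest 'baaca' ignored (set empty)
final: {}; accept 1 not in set

Answer: REJECT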